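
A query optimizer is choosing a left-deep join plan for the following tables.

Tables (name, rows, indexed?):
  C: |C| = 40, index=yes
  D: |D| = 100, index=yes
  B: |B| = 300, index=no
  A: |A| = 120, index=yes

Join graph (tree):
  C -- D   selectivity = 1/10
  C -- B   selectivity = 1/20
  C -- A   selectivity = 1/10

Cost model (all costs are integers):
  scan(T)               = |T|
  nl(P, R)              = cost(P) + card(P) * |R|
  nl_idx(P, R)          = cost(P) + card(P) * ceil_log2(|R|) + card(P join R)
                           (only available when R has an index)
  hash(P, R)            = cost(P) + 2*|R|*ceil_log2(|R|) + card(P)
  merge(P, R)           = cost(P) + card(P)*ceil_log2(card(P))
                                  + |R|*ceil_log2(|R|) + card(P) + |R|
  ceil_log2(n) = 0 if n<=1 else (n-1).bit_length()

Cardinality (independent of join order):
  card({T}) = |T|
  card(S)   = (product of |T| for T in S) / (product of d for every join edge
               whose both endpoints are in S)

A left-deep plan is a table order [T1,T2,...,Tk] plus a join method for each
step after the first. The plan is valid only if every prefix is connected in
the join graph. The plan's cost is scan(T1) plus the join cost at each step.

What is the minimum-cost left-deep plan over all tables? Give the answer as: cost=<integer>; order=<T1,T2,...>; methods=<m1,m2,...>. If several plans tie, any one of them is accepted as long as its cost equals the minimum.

cost=10760; order=B,C,D,A; methods=hash,hash,hash

Selinger DP (subsets sized 1..n):
  {C}: scan cost=40, card=40
  {D}: scan cost=100, card=100
  {B}: scan cost=300, card=300
  {A}: scan cost=120, card=120
  {CD}: card=400; try (C,hash)→680, (D,nl_idx)→720, (C,nl_idx)→1100, (D,merge)→1120, (C,merge)→1180, (D,hash)→1480 …(+2); best=680 via (C,hash)
  {BC}: card=600; try (C,hash)→1080, (C,nl_idx)→2700, (B,merge)→3320, (C,merge)→3580, (B,hash)→5480, (B,nl)→12040 …(+1); best=1080 via (C,hash)
  {AC}: card=480; try (C,hash)→720, (A,nl_idx)→800, (A,merge)→1280, (C,nl_idx)→1320, (C,merge)→1360, (A,hash)→1760 …(+2); best=720 via (C,hash)
  {BCD}: card=6000; try (D,hash)→3080, (B,hash)→6480, (B,merge)→7680, (D,merge)→8480, (D,nl_idx)→11280, (D,nl)→61080 …(+1); best=3080 via (D,hash)
  {ACD}: card=4800; try (D,hash)→2600, (A,hash)→2760, (A,merge)→5640, (D,merge)→6320, (A,nl_idx)→8280, (D,nl_idx)→8880 …(+2); best=2600 via (D,hash)
  {ABC}: card=7200; try (A,hash)→3360, (B,hash)→6600, (B,merge)→8520, (A,merge)→8640, (A,nl_idx)→12480, (A,nl)→73080 …(+1); best=3360 via (A,hash)
  {ABCD}: card=72000; try (A,hash)→10760, (D,hash)→11960, (B,hash)→12800, (B,merge)→72800, (A,merge)→88040, (D,merge)→104960 …(+5); best=10760 via (A,hash)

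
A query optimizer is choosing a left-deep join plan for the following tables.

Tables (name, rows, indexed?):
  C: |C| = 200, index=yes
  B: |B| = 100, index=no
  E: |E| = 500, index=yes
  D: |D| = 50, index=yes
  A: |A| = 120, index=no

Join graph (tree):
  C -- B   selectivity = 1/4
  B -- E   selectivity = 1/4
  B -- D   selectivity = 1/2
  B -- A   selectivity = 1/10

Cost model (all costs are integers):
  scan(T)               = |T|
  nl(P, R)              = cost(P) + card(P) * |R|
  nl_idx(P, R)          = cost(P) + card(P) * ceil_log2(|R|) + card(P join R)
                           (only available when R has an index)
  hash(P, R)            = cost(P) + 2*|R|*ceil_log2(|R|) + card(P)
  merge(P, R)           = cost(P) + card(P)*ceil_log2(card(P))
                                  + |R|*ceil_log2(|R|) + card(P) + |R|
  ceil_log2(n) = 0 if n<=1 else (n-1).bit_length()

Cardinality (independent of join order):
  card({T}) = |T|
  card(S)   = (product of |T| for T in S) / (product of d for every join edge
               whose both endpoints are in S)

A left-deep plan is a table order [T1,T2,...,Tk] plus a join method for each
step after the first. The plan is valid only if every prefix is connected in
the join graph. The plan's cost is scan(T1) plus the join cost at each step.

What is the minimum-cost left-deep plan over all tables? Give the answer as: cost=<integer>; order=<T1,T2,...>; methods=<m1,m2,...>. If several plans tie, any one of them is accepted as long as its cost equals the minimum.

Selinger DP (subsets sized 1..n):
  {C}: scan cost=200, card=200
  {B}: scan cost=100, card=100
  {E}: scan cost=500, card=500
  {D}: scan cost=50, card=50
  {A}: scan cost=120, card=120
  {BC}: card=5000; try (B,hash)→1800, (C,merge)→2700, (B,merge)→2800, (C,hash)→3400, (C,nl_idx)→5900, (C,nl)→20100 …(+1); best=1800 via (B,hash)
  {BE}: card=12500; try (B,hash)→2400, (E,merge)→5900, (B,merge)→6300, (E,hash)→9200, (E,nl_idx)→13500, (E,nl)→50100 …(+1); best=2400 via (B,hash)
  {BD}: card=2500; try (D,hash)→800, (B,merge)→1200, (D,merge)→1250, (B,hash)→1500, (D,nl_idx)→3200, (B,nl)→5050 …(+1); best=800 via (D,hash)
  {AB}: card=1200; try (B,hash)→1640, (A,merge)→1860, (B,merge)→1880, (A,hash)→1880, (A,nl)→12100, (B,nl)→12120; best=1640 via (B,hash)
  {BCE}: card=625000; try (E,hash)→15800, (C,hash)→18100, (E,merge)→76800, (C,merge)→191700, (E,nl_idx)→671800, (C,nl_idx)→727400 …(+2); best=15800 via (E,hash)
  {BCD}: card=125000; try (C,hash)→6500, (D,hash)→7400, (C,merge)→35100, (D,merge)→72150, (C,nl_idx)→145800, (D,nl_idx)→156800 …(+2); best=6500 via (C,hash)
  {ABC}: card=60000; try (C,hash)→6040, (A,hash)→8480, (C,merge)→17840, (C,nl_idx)→71240, (A,merge)→72760, (C,nl)→241640 …(+1); best=6040 via (C,hash)
  {BDE}: card=312500; try (E,hash)→12300, (D,hash)→15500, (E,merge)→38300, (D,merge)→190250, (E,nl_idx)→335800, (D,nl_idx)→389900 …(+2); best=12300 via (E,hash)
  {ABE}: card=150000; try (E,hash)→11840, (A,hash)→16580, (E,merge)→21040, (E,nl_idx)→162440, (A,merge)→190860, (E,nl)→601640 …(+1); best=11840 via (E,hash)
  {ABD}: card=30000; try (D,hash)→3440, (A,hash)→4980, (D,merge)→16390, (A,merge)→34260, (D,nl_idx)→38840, (D,nl)→61640 …(+1); best=3440 via (D,hash)
  {BCDE}: card=15625000; try (E,hash)→140500, (C,hash)→328000, (D,hash)→641400, (E,merge)→2261500, (C,merge)→6264100, (D,merge)→13141150 …(+6); best=140500 via (E,hash)
  {ABCE}: card=7500000; try (E,hash)→75040, (C,hash)→165040, (A,hash)→642480, (E,merge)→1031040, (C,merge)→2863640, (E,nl_idx)→8046040 …(+5); best=75040 via (E,hash)
  {ABCD}: card=1500000; try (C,hash)→36640, (D,hash)→66640, (A,hash)→133180, (C,merge)→485240, (D,merge)→1026390, (C,nl_idx)→1743440 …(+5); best=36640 via (C,hash)
  {ABDE}: card=3750000; try (E,hash)→42440, (D,hash)→162440, (A,hash)→326480, (E,merge)→488440, (D,merge)→2862190, (E,nl_idx)→4023440 …(+5); best=42440 via (E,hash)
  {ABCDE}: card=187500000; try (E,hash)→1545640, (C,hash)→3795640, (D,hash)→7575640, (A,hash)→15767180, (E,merge)→33041640, (C,merge)→86294240 …(+9); best=1545640 via (E,hash)

cost=1545640; order=A,B,D,C,E; methods=hash,hash,hash,hash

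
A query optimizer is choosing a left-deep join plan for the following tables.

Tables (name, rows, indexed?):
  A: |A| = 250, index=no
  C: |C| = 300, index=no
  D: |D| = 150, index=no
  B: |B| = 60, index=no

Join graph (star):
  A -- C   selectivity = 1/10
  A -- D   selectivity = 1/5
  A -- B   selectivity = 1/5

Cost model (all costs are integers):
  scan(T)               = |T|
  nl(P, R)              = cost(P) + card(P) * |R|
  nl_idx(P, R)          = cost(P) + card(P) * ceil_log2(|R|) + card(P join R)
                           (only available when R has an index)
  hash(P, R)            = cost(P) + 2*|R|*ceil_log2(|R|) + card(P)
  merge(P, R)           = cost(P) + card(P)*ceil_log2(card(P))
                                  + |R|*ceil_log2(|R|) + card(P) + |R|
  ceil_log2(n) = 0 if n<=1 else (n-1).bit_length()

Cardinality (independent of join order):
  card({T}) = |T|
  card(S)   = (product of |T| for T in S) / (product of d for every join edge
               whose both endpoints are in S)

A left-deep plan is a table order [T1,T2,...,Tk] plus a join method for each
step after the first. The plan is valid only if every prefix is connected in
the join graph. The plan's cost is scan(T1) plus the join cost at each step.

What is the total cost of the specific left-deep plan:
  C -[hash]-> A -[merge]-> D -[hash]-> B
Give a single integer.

step 1: scan C: cost=300, card=300
step 2: join A via hash
    card(P join A) = 300*250/(10) = 7500
    cost = 300 + 2*250*8 + 300 = 4600
step 3: join D via merge
    card(P join D) = 7500*150/(5) = 225000
    cost = 4600 + 7500*13 + 150*8 + 7500 + 150 = 110950
step 4: join B via hash
    card(P join B) = 225000*60/(5) = 2700000
    cost = 110950 + 2*60*6 + 225000 = 336670

336670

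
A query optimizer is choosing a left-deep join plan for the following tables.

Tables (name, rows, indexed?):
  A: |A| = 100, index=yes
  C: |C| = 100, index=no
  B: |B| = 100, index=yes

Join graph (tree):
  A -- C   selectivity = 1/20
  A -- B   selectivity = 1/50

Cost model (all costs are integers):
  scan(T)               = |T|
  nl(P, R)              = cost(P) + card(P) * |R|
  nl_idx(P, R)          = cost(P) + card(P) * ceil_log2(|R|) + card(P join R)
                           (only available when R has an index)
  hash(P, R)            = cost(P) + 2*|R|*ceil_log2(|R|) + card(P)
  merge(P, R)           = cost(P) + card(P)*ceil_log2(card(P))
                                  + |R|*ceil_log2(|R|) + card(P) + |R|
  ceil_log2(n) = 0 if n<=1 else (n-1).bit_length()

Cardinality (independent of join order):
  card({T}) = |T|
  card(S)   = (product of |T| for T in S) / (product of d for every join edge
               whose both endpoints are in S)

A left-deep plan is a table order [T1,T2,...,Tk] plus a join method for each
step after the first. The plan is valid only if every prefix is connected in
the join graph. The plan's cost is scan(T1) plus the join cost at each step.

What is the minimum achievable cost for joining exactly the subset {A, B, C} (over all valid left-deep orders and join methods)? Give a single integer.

2600

Selinger DP over subsets of {A,B,C}:
  {A}: scan cost=100, card=100
  {C}: scan cost=100, card=100
  {B}: scan cost=100, card=100
  {AC}: card=500; try (A,nl_idx)→1300, (C,hash)→1600, (A,hash)→1600, (C,merge)→1700, (A,merge)→1700, (C,nl)→10100 …(+1); best=1300 via (A,nl_idx)
  {AB}: card=200; try (B,nl_idx)→1000, (A,nl_idx)→1000, (B,hash)→1600, (A,hash)→1600, (B,merge)→1700, (A,merge)→1700 …(+2); best=1000 via (B,nl_idx)
  {ABC}: card=1000; try (C,hash)→2600, (B,hash)→3200, (C,merge)→3600, (B,nl_idx)→5800, (B,merge)→7100, (C,nl)→21000 …(+1); best=2600 via (C,hash)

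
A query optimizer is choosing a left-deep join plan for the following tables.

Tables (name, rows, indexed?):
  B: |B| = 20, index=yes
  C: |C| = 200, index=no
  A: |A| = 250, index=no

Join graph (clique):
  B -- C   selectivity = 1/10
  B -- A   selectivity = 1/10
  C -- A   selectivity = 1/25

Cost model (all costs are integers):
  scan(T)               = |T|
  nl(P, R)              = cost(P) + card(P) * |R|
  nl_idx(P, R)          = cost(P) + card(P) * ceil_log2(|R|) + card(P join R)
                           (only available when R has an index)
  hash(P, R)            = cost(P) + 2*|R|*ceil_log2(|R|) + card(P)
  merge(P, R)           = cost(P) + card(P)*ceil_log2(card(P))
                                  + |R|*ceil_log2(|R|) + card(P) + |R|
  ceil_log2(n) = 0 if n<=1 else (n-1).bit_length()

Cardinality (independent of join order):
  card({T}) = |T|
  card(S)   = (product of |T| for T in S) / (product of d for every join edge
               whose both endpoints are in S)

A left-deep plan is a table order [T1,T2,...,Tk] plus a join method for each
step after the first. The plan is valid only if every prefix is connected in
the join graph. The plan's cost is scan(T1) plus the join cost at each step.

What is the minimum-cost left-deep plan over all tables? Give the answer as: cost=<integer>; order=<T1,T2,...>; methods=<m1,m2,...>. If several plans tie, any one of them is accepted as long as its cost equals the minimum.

Selinger DP (subsets sized 1..n):
  {B}: scan cost=20, card=20
  {C}: scan cost=200, card=200
  {A}: scan cost=250, card=250
  {BC}: card=400; try (B,hash)→600, (B,nl_idx)→1600, (C,merge)→1940, (B,merge)→2120, (C,hash)→3240, (C,nl)→4020 …(+1); best=600 via (B,hash)
  {AB}: card=500; try (B,hash)→700, (B,nl_idx)→2000, (A,merge)→2390, (B,merge)→2620, (A,hash)→4040, (A,nl)→5020 …(+1); best=700 via (B,hash)
  {AC}: card=2000; try (C,hash)→3700, (A,merge)→4250, (C,merge)→4300, (A,hash)→4400, (A,nl)→50200, (C,nl)→50250; best=3700 via (C,hash)
  {ABC}: card=400; try (C,hash)→4400, (A,hash)→5000, (B,hash)→5900, (A,merge)→6850, (C,merge)→7500, (B,nl_idx)→14100 …(+4); best=4400 via (C,hash)

cost=4400; order=A,B,C; methods=hash,hash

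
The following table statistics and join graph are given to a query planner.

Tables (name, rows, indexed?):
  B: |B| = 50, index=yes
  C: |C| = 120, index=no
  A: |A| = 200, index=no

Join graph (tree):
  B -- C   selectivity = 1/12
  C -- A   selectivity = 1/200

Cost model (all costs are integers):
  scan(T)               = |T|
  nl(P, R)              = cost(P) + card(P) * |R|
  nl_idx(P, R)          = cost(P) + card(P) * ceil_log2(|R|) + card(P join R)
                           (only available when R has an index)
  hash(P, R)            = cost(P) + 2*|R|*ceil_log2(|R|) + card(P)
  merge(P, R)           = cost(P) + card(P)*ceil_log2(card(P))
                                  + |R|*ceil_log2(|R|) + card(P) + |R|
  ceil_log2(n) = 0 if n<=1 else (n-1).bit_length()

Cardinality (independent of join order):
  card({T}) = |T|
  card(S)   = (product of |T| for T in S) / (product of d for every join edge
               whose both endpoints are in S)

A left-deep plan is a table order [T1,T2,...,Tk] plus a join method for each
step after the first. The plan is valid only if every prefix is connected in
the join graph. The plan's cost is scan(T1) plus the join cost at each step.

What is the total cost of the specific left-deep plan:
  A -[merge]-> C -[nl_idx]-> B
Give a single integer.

step 1: scan A: cost=200, card=200
step 2: join C via merge
    card(P join C) = 200*120/(200) = 120
    cost = 200 + 200*8 + 120*7 + 200 + 120 = 2960
step 3: join B via nl_idx
    card(P join B) = 120*50/(12) = 500
    cost = 2960 + 120*6 + 500 = 4180

4180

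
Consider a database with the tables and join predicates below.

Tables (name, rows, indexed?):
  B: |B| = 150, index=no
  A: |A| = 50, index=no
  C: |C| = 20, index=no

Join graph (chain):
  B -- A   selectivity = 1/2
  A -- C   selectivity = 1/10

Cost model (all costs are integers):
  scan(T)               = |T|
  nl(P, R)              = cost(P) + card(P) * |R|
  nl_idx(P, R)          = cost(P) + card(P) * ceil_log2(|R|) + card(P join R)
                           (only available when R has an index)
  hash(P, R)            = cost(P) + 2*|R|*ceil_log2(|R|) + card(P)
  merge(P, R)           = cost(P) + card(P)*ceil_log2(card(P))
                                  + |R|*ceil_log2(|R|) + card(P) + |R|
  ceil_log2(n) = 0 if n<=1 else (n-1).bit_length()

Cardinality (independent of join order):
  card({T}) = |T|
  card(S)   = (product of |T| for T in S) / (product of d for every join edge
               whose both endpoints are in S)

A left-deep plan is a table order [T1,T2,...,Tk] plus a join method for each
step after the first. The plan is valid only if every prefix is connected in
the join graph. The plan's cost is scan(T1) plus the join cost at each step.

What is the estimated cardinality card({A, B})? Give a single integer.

3750

Tables in S: A(50), B(150)
Edges inside S: B-A(d=2)
numerator = 50 * 150 = 7500
denominator = 2 = 2
card(S) = 7500 / 2 = 3750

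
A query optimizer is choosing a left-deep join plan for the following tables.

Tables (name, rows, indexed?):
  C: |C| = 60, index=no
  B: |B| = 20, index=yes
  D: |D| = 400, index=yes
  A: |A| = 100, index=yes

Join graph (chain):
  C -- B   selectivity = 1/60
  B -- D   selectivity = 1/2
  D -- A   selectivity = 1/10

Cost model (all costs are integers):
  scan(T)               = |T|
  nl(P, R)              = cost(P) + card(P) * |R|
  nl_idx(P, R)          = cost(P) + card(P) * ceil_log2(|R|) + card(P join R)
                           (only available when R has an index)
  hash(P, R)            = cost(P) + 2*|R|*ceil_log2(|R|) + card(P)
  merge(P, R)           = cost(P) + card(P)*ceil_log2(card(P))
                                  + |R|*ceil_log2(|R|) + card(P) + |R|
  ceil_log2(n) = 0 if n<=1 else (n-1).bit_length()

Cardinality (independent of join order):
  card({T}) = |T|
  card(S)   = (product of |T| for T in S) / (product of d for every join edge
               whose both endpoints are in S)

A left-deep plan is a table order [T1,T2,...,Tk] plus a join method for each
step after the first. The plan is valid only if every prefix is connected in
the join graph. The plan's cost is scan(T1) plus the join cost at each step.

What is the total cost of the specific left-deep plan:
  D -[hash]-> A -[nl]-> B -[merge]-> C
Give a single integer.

step 1: scan D: cost=400, card=400
step 2: join A via hash
    card(P join A) = 400*100/(10) = 4000
    cost = 400 + 2*100*7 + 400 = 2200
step 3: join B via nl
    card(P join B) = 4000*20/(2) = 40000
    cost = 2200 + 4000*20 = 82200
step 4: join C via merge
    card(P join C) = 40000*60/(60) = 40000
    cost = 82200 + 40000*16 + 60*6 + 40000 + 60 = 762620

762620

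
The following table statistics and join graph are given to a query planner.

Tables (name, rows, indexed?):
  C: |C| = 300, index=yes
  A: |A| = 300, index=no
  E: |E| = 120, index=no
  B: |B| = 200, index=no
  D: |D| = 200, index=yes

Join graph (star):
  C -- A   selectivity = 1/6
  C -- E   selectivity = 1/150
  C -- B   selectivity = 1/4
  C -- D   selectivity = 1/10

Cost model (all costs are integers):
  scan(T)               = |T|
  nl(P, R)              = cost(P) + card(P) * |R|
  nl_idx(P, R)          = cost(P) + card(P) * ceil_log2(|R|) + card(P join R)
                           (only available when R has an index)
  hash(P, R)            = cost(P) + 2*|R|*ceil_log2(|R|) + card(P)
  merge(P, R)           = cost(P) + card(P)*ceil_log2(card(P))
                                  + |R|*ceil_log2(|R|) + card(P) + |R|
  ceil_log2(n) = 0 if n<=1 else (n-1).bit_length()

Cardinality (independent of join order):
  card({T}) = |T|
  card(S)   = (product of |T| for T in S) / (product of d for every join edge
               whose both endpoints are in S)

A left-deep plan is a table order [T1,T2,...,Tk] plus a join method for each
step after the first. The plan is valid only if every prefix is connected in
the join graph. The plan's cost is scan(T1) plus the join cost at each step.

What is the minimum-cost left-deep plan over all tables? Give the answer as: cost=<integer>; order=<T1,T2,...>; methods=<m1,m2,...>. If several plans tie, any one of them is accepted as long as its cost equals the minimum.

Selinger DP (subsets sized 1..n):
  {C}: scan cost=300, card=300
  {A}: scan cost=300, card=300
  {E}: scan cost=120, card=120
  {B}: scan cost=200, card=200
  {D}: scan cost=200, card=200
  {AC}: card=15000; try (C,hash)→6000, (A,hash)→6000, (C,merge)→6300, (A,merge)→6300, (C,nl_idx)→18000, (C,nl)→90300 …(+1); best=6000 via (C,hash)
  {CE}: card=240; try (C,nl_idx)→1440, (E,hash)→2280, (C,merge)→4080, (E,merge)→4260, (C,hash)→5640, (C,nl)→36120 …(+1); best=1440 via (C,nl_idx)
  {BC}: card=15000; try (B,hash)→3800, (C,merge)→5000, (B,merge)→5100, (C,hash)→5800, (C,nl_idx)→17000, (C,nl)→60200 …(+1); best=3800 via (B,hash)
  {CD}: card=6000; try (D,hash)→3800, (C,merge)→5000, (D,merge)→5100, (C,hash)→5800, (C,nl_idx)→8000, (D,nl_idx)→8700 …(+2); best=3800 via (D,hash)
  {ACE}: card=12000; try (A,merge)→6600, (A,hash)→7080, (E,hash)→22680, (A,nl)→73440, (E,merge)→231960, (E,nl)→1806000; best=6600 via (A,merge)
  {ABC}: card=750000; try (B,hash)→24200, (A,hash)→24200, (A,merge)→231800, (B,merge)→232800, (B,nl)→3006000, (A,nl)→4503800; best=24200 via (B,hash)
  {ACD}: card=300000; try (A,hash)→15200, (D,hash)→24200, (A,merge)→90800, (D,merge)→232800, (D,nl_idx)→426000, (A,nl)→1803800 …(+1); best=15200 via (A,hash)
  {BCE}: card=12000; try (B,hash)→4880, (B,merge)→5400, (E,hash)→20480, (B,nl)→49440, (E,merge)→229760, (E,nl)→1803800; best=4880 via (B,hash)
  {CDE}: card=4800; try (D,hash)→4880, (D,merge)→5400, (D,nl_idx)→8160, (E,hash)→11480, (D,nl)→49440, (E,merge)→88760 …(+1); best=4880 via (D,hash)
  {BCD}: card=300000; try (B,hash)→13000, (D,hash)→22000, (B,merge)→89600, (D,merge)→230600, (D,nl_idx)→423800, (B,nl)→1203800 …(+1); best=13000 via (B,hash)
  {ABCE}: card=600000; try (B,hash)→21800, (A,hash)→22280, (A,merge)→187880, (B,merge)→188400, (E,hash)→775880, (B,nl)→2406600 …(+3); best=21800 via (B,hash)
  {ACDE}: card=240000; try (A,hash)→15080, (D,hash)→21800, (A,merge)→75080, (D,merge)→188400, (E,hash)→316880, (D,nl_idx)→342600 …(+4); best=15080 via (A,hash)
  {ABCD}: card=15000000; try (B,hash)→318400, (A,hash)→318400, (D,hash)→777400, (A,merge)→6016000, (B,merge)→6017000, (D,merge)→15776000 …(+4); best=318400 via (B,hash)
  {BCDE}: card=240000; try (B,hash)→12880, (D,hash)→20080, (B,merge)→73880, (D,merge)→186680, (E,hash)→314680, (D,nl_idx)→340880 …(+4); best=12880 via (B,hash)
  {ABCDE}: card=12000000; try (B,hash)→258280, (A,hash)→258280, (D,hash)→625000, (A,merge)→4575880, (B,merge)→4576880, (D,merge)→12623600 …(+7); best=258280 via (B,hash)

cost=258280; order=E,C,D,A,B; methods=nl_idx,hash,hash,hash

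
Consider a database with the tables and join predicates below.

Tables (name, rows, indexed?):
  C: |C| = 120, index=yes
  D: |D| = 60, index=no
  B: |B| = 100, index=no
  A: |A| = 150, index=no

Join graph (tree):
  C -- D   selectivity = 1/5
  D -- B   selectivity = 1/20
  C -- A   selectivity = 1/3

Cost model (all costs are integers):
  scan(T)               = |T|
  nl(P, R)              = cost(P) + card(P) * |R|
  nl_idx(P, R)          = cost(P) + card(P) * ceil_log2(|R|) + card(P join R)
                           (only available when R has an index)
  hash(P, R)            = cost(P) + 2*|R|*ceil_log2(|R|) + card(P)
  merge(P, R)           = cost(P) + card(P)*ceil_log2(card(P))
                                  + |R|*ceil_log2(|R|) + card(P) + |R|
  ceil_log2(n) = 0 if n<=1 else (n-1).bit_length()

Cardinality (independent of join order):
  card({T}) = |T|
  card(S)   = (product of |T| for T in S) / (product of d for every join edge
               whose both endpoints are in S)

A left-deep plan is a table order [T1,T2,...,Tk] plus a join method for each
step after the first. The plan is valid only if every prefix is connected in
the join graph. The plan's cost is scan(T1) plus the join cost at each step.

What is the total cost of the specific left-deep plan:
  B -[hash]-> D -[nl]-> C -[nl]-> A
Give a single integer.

1116920

step 1: scan B: cost=100, card=100
step 2: join D via hash
    card(P join D) = 100*60/(20) = 300
    cost = 100 + 2*60*6 + 100 = 920
step 3: join C via nl
    card(P join C) = 300*120/(5) = 7200
    cost = 920 + 300*120 = 36920
step 4: join A via nl
    card(P join A) = 7200*150/(3) = 360000
    cost = 36920 + 7200*150 = 1116920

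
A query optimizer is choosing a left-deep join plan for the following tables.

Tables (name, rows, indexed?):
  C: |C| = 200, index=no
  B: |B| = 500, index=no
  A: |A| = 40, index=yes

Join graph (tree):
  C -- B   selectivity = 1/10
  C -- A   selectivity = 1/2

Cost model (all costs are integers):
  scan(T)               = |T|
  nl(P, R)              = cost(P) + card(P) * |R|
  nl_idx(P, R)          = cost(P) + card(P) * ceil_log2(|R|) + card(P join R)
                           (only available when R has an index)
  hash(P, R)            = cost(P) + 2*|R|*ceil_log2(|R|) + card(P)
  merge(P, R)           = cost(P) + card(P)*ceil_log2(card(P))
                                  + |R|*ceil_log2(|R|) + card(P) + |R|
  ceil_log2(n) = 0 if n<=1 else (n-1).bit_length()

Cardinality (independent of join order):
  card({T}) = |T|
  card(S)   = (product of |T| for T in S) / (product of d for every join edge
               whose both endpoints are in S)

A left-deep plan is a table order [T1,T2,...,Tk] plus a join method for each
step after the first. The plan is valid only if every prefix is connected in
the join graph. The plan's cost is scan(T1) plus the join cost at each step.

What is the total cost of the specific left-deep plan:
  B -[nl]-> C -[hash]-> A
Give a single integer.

step 1: scan B: cost=500, card=500
step 2: join C via nl
    card(P join C) = 500*200/(10) = 10000
    cost = 500 + 500*200 = 100500
step 3: join A via hash
    card(P join A) = 10000*40/(2) = 200000
    cost = 100500 + 2*40*6 + 10000 = 110980

110980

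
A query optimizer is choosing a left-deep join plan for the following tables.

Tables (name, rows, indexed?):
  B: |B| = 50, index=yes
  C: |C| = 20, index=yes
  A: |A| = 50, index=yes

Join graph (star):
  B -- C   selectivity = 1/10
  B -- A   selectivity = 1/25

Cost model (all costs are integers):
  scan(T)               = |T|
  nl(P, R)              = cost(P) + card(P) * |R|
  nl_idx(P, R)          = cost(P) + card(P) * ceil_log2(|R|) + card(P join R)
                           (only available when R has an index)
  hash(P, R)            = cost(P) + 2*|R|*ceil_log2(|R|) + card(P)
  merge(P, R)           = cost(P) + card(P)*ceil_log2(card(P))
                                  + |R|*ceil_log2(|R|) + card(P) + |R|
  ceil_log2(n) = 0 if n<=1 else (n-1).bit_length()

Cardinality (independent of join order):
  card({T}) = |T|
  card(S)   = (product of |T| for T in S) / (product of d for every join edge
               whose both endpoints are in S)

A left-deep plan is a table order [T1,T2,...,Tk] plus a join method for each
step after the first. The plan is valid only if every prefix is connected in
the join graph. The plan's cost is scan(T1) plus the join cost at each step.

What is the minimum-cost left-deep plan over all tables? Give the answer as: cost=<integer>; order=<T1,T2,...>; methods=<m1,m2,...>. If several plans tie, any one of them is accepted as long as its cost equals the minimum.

cost=750; order=A,B,C; methods=nl_idx,hash

Selinger DP (subsets sized 1..n):
  {B}: scan cost=50, card=50
  {C}: scan cost=20, card=20
  {A}: scan cost=50, card=50
  {BC}: card=100; try (B,nl_idx)→240, (C,hash)→300, (C,nl_idx)→400, (B,merge)→490, (C,merge)→520, (B,hash)→640 …(+2); best=240 via (B,nl_idx)
  {AB}: card=100; try (B,nl_idx)→450, (A,nl_idx)→450, (B,hash)→700, (A,hash)→700, (B,merge)→750, (A,merge)→750 …(+2); best=450 via (B,nl_idx)
  {ABC}: card=200; try (C,hash)→750, (A,hash)→940, (A,nl_idx)→1040, (C,nl_idx)→1150, (C,merge)→1370, (A,merge)→1390 …(+2); best=750 via (C,hash)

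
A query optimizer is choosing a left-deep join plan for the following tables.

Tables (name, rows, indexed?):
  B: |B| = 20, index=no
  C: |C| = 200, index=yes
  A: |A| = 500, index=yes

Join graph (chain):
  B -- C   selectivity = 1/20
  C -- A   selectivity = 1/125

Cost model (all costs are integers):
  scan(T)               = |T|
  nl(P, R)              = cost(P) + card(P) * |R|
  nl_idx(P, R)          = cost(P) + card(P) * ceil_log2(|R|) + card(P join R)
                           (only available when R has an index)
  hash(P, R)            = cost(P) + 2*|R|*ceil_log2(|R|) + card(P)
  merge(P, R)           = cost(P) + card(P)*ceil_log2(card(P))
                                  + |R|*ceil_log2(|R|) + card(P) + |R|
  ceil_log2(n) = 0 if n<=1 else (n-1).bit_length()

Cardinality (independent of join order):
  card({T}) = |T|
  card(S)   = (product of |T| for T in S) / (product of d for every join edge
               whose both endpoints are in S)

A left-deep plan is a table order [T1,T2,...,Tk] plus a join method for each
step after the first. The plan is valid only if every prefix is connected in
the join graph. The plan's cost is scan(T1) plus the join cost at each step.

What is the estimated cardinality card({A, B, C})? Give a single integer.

Tables in S: A(500), B(20), C(200)
Edges inside S: B-C(d=20), C-A(d=125)
numerator = 500 * 20 * 200 = 2000000
denominator = 20 * 125 = 2500
card(S) = 2000000 / 2500 = 800

800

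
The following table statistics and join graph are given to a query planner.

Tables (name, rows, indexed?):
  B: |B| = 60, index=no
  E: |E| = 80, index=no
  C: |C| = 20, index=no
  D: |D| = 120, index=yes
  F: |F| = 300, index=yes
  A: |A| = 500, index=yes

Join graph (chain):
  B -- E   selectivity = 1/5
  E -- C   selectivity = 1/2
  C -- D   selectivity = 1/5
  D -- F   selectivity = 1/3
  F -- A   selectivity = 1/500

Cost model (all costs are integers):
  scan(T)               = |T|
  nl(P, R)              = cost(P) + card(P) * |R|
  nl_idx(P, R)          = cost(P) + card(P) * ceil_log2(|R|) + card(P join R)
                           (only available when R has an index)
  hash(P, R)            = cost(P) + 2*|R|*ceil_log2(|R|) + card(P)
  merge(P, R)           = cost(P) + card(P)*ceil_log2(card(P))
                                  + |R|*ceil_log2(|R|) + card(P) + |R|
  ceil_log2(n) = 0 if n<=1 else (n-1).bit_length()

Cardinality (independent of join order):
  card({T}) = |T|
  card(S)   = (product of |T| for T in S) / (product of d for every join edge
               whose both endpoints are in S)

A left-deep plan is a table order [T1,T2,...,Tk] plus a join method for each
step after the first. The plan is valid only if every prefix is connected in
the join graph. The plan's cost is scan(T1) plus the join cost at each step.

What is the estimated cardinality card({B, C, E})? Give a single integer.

Tables in S: B(60), C(20), E(80)
Edges inside S: B-E(d=5), E-C(d=2)
numerator = 60 * 20 * 80 = 96000
denominator = 5 * 2 = 10
card(S) = 96000 / 10 = 9600

9600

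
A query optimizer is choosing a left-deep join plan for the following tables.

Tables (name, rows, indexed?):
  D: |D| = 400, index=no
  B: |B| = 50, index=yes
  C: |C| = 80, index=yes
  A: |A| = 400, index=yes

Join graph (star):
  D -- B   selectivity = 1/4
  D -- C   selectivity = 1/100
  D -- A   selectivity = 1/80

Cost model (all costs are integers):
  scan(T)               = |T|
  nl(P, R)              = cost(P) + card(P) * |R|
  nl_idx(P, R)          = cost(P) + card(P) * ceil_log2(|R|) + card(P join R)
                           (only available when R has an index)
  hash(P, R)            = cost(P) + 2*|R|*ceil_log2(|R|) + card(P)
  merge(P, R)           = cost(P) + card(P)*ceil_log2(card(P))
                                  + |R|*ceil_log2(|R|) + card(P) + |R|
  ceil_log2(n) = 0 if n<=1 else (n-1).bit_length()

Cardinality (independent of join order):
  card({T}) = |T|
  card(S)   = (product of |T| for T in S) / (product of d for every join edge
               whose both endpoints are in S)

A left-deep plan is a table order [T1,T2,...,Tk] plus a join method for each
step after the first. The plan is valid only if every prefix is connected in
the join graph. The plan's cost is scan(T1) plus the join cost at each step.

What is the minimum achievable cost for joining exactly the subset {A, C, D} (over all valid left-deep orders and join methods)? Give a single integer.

6400

Selinger DP over subsets of {A,C,D}:
  {D}: scan cost=400, card=400
  {C}: scan cost=80, card=80
  {A}: scan cost=400, card=400
  {CD}: card=320; try (C,hash)→1920, (C,nl_idx)→3520, (D,merge)→4720, (C,merge)→5040, (D,hash)→7360, (D,nl)→32080 …(+1); best=1920 via (C,hash)
  {AD}: card=2000; try (A,nl_idx)→6000, (D,hash)→8000, (A,hash)→8000, (D,merge)→8400, (A,merge)→8400, (D,nl)→160400 …(+1); best=6000 via (A,nl_idx)
  {ACD}: card=1600; try (A,nl_idx)→6400, (C,hash)→9120, (A,merge)→9120, (A,hash)→9440, (C,nl_idx)→21600, (C,merge)→30640 …(+2); best=6400 via (A,nl_idx)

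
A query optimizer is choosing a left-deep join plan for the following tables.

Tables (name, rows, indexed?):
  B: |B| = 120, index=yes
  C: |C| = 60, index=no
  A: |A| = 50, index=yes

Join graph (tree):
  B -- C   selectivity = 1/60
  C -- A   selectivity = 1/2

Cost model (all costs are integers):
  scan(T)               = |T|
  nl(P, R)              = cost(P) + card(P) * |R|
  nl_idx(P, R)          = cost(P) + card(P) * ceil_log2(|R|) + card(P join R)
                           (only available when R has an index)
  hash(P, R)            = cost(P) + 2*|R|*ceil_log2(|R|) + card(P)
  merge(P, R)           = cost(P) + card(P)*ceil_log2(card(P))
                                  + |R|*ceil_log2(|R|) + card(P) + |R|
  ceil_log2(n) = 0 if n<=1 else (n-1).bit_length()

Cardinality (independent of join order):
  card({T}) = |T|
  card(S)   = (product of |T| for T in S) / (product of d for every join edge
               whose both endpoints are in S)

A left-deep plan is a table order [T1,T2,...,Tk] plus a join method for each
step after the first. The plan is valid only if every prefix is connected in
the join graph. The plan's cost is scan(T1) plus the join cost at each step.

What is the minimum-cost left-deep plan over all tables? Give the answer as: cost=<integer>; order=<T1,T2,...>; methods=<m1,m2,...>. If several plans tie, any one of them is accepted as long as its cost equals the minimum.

Selinger DP (subsets sized 1..n):
  {B}: scan cost=120, card=120
  {C}: scan cost=60, card=60
  {A}: scan cost=50, card=50
  {BC}: card=120; try (B,nl_idx)→600, (C,hash)→960, (B,merge)→1440, (C,merge)→1500, (B,hash)→1800, (B,nl)→7260 …(+1); best=600 via (B,nl_idx)
  {AC}: card=1500; try (A,hash)→720, (C,hash)→820, (C,merge)→820, (A,merge)→830, (A,nl_idx)→1920, (C,nl)→3050 …(+1); best=720 via (A,hash)
  {ABC}: card=3000; try (A,hash)→1320, (A,merge)→1910, (B,hash)→3900, (A,nl_idx)→4320, (A,nl)→6600, (B,nl_idx)→14220 …(+2); best=1320 via (A,hash)

cost=1320; order=C,B,A; methods=nl_idx,hash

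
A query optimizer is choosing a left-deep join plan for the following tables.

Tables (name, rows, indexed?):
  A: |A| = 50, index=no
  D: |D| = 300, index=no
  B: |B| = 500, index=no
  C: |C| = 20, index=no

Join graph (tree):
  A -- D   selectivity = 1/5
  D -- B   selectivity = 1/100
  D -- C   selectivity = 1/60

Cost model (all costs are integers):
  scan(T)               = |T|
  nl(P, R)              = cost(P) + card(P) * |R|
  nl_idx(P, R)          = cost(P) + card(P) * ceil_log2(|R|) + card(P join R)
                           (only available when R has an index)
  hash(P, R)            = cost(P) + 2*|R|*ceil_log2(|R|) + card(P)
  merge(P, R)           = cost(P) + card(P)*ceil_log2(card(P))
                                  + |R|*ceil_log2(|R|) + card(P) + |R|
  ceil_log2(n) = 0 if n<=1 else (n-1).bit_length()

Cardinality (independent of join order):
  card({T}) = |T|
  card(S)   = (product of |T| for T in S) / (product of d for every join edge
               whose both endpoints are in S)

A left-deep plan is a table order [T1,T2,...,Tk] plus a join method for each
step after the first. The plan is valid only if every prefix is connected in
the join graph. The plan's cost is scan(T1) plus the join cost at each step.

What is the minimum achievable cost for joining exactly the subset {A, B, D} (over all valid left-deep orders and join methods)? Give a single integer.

Selinger DP over subsets of {A,B,D}:
  {A}: scan cost=50, card=50
  {D}: scan cost=300, card=300
  {B}: scan cost=500, card=500
  {AD}: card=3000; try (A,hash)→1200, (D,merge)→3400, (A,merge)→3650, (D,hash)→5500, (D,nl)→15050, (A,nl)→15300; best=1200 via (A,hash)
  {BD}: card=1500; try (D,hash)→6400, (B,merge)→8300, (D,merge)→8500, (B,hash)→9600, (B,nl)→150300, (D,nl)→150500; best=6400 via (D,hash)
  {ABD}: card=15000; try (A,hash)→8500, (B,hash)→13200, (A,merge)→24750, (B,merge)→45200, (A,nl)→81400, (B,nl)→1501200; best=8500 via (A,hash)

8500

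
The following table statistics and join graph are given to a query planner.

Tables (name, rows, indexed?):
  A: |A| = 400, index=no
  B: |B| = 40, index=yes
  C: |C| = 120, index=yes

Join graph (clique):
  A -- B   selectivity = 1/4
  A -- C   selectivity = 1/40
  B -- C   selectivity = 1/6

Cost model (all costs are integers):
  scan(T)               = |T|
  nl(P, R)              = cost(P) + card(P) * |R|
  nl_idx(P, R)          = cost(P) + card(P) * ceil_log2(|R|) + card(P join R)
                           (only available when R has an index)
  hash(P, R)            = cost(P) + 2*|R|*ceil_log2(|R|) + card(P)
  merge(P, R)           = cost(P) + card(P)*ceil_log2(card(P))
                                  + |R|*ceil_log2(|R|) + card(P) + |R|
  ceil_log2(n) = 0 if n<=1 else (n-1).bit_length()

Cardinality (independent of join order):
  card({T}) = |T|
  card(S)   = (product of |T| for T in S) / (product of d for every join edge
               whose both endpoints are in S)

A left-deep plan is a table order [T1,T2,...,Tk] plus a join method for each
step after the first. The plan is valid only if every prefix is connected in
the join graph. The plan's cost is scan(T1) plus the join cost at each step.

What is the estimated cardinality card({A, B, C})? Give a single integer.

Tables in S: A(400), B(40), C(120)
Edges inside S: A-B(d=4), A-C(d=40), B-C(d=6)
numerator = 400 * 40 * 120 = 1920000
denominator = 4 * 40 * 6 = 960
card(S) = 1920000 / 960 = 2000

2000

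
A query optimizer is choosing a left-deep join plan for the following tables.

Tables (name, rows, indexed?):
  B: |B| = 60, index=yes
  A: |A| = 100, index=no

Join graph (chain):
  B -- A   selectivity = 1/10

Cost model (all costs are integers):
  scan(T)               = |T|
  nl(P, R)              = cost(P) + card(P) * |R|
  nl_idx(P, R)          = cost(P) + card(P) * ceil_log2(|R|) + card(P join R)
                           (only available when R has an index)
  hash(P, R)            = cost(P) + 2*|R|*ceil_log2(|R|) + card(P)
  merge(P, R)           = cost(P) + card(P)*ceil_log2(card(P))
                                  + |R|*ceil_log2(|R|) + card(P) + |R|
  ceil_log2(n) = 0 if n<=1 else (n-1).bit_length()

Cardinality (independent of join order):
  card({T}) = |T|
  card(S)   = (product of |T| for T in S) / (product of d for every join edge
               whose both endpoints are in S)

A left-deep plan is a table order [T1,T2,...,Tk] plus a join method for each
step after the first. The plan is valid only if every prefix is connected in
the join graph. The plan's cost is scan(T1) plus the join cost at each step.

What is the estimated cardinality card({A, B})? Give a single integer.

Tables in S: A(100), B(60)
Edges inside S: B-A(d=10)
numerator = 100 * 60 = 6000
denominator = 10 = 10
card(S) = 6000 / 10 = 600

600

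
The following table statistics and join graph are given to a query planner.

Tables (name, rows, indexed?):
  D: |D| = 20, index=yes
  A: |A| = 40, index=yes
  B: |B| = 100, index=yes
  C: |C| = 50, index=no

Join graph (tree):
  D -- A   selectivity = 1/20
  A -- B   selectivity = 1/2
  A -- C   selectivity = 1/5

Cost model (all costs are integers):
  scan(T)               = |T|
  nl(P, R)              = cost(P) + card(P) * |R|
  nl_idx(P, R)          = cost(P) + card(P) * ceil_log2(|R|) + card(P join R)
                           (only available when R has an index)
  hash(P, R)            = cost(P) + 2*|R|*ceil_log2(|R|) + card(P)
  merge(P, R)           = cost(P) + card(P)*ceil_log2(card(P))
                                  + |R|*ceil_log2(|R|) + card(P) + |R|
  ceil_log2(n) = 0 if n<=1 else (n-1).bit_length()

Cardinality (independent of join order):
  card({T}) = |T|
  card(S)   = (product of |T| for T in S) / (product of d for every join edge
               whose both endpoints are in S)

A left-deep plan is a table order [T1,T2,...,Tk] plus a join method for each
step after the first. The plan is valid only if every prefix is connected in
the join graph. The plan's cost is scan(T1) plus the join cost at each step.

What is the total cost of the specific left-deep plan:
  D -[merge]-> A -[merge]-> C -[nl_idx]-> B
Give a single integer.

step 1: scan D: cost=20, card=20
step 2: join A via merge
    card(P join A) = 20*40/(20) = 40
    cost = 20 + 20*5 + 40*6 + 20 + 40 = 420
step 3: join C via merge
    card(P join C) = 40*50/(5) = 400
    cost = 420 + 40*6 + 50*6 + 40 + 50 = 1050
step 4: join B via nl_idx
    card(P join B) = 400*100/(2) = 20000
    cost = 1050 + 400*7 + 20000 = 23850

23850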